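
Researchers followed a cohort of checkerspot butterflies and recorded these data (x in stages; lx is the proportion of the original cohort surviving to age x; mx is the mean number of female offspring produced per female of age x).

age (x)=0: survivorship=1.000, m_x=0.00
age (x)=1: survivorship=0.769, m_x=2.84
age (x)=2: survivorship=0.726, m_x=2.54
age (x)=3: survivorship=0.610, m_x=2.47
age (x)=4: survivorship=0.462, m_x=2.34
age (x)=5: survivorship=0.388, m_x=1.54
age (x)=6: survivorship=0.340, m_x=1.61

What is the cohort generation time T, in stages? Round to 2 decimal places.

2.70

lx·mx: 0, 2.18396, 1.84404, 1.5067, 1.08108, 0.59752, 0.5474 → R0 = 7.7607
x·lx·mx: 0, 2.18396, 3.68808, 4.5201, 4.32432, 2.9876, 3.2844 → Σ = 20.98846
T = 20.98846 / 7.7607 = 2.704454… → 2.70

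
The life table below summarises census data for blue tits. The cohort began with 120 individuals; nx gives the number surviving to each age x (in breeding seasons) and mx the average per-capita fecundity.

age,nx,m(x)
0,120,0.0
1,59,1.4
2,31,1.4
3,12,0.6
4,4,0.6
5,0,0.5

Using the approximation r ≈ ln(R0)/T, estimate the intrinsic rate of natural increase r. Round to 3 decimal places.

lx = nx/n0 = nx/120: 1, 0.49167…, 0.25833…, 0.1, 0.03333…, 0
R0 = Σ lx·mx = 0 + 0.68833… + 0.36167… + 0.06 + 0.02… + 0 = 1.13…
Σ x·lx·mx = 1.671667…; T = 1.671667…/1.13… = 1.47935…
r ≈ ln(R0)/T = ln(1.13…)/1.47935… = 0.08262… → 0.083

0.083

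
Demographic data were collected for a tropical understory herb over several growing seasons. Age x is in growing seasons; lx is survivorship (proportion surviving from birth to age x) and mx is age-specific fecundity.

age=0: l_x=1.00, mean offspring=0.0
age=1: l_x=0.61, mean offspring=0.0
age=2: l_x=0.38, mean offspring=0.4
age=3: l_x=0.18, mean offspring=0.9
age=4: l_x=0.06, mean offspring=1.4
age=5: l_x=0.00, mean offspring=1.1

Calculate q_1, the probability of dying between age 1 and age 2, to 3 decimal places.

0.377

q_1 = (l_1 − l_2) / l_1 = (0.61 − 0.38) / 0.61
     = 0.23 / 0.61 = 0.377049… → 0.377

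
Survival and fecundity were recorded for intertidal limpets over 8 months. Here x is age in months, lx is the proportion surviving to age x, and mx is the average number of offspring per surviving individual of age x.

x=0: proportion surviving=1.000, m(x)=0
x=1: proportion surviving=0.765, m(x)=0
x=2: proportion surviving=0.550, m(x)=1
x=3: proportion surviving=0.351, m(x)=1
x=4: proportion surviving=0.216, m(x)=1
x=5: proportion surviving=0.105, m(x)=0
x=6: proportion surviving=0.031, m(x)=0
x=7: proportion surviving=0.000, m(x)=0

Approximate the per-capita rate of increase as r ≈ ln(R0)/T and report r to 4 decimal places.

R0 = Σ lx·mx = 0 + 0 + 0.55 + 0.351 + 0.216 + 0 + 0 + 0 = 1.117
Σ x·lx·mx = 3.017; T = 3.017/1.117 = 2.70098…
r ≈ ln(R0)/T = ln(1.117)/2.70098… = 0.040965… → 0.0410

0.0410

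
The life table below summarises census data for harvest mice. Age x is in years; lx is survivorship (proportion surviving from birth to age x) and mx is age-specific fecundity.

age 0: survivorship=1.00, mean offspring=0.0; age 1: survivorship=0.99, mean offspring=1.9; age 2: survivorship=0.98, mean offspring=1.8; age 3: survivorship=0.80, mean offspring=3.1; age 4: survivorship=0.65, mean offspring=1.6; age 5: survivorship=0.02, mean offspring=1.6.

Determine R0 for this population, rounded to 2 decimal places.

lx·mx by age: 0, 1.881, 1.764, 2.48, 1.04, 0.032
R0 = Σ lx·mx = 7.197 → 7.20

7.20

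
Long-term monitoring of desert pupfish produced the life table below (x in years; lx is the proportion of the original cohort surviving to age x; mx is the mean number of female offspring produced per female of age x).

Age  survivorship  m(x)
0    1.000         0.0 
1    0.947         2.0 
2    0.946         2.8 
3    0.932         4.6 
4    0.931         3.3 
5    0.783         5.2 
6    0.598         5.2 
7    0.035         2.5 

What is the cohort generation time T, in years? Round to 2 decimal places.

lx·mx: 0, 1.894, 2.6488, 4.2872, 3.0723, 4.0716, 3.1096, 0.0875 → R0 = 19.171
x·lx·mx: 0, 1.894, 5.2976, 12.8616, 12.2892, 20.358, 18.6576, 0.6125 → Σ = 71.9705
T = 71.9705 / 19.171 = 3.754134… → 3.75

3.75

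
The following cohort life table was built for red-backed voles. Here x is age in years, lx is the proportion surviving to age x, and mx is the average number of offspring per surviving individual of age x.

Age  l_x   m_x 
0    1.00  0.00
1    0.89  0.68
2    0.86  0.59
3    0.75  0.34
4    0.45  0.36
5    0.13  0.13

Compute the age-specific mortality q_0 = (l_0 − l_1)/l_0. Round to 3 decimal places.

0.110

q_0 = (l_0 − l_1) / l_0 = (1 − 0.89) / 1
     = 0.11 / 1 = 0.11 → 0.110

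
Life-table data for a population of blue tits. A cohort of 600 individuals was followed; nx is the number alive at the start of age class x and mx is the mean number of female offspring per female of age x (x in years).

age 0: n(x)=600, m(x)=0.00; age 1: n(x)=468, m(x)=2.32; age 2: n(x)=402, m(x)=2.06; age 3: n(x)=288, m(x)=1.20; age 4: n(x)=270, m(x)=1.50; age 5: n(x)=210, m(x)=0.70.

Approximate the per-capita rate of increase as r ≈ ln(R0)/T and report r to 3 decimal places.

lx = nx/n0 = nx/600: 1, 0.78, 0.67, 0.48, 0.45, 0.35
R0 = Σ lx·mx = 0 + 1.8096 + 1.3802 + 0.576 + 0.675 + 0.245 = 4.6858
Σ x·lx·mx = 10.223; T = 10.223/4.6858 = 2.1817…
r ≈ ln(R0)/T = ln(4.6858)/2.1817… = 0.70795… → 0.708

0.708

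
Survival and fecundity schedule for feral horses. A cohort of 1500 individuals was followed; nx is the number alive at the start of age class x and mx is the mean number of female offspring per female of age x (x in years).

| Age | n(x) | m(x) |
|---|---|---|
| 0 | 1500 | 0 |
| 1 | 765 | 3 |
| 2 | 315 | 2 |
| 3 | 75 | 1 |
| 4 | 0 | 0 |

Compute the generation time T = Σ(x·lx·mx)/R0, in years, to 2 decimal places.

1.26

lx = nx/n0 = nx/1500: 1, 0.51, 0.21, 0.05, 0
lx·mx: 0, 1.53, 0.42, 0.05, 0 → R0 = 2
x·lx·mx: 0, 1.53, 0.84, 0.15, 0 → Σ = 2.52
T = 2.52 / 2 = 1.26 → 1.26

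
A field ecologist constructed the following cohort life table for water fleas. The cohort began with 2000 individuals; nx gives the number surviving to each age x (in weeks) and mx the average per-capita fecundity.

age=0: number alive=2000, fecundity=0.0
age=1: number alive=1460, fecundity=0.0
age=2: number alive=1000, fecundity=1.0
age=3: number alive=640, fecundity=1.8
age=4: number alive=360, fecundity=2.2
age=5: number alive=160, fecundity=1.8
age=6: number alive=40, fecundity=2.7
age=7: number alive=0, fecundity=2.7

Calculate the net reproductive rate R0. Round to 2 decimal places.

lx = nx/n0 = nx/2000: 1, 0.73, 0.5, 0.32, 0.18, 0.08, 0.02, 0
lx·mx by age: 0, 0, 0.5, 0.576, 0.396, 0.144, 0.054, 0
R0 = Σ lx·mx = 1.67 → 1.67

1.67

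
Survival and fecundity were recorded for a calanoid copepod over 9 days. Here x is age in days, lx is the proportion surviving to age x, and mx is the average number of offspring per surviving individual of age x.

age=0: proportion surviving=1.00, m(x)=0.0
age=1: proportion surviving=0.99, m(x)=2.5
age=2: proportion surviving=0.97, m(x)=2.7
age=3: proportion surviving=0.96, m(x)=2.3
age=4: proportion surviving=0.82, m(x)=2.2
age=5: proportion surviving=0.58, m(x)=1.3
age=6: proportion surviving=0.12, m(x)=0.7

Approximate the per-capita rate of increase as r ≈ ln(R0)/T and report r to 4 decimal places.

R0 = Σ lx·mx = 0 + 2.475 + 2.619 + 2.208 + 1.804 + 0.754 + 0.084 = 9.944
Σ x·lx·mx = 25.827; T = 25.827/9.944 = 2.59724…
r ≈ ln(R0)/T = ln(9.944)/2.59724… = 0.884387… → 0.8844

0.8844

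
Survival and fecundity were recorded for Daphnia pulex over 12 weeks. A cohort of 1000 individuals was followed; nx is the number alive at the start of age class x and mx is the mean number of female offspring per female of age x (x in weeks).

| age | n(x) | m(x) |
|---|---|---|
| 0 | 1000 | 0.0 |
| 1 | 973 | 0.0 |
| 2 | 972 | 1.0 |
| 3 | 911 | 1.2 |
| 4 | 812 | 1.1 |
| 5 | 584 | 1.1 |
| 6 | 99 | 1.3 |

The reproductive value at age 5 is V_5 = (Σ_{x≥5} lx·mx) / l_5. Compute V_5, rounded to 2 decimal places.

1.32

lx = nx/n0 = nx/1000: 1, 0.973, 0.972, 0.911, 0.812, 0.584, 0.099
lx·mx for x ≥ 5: 0.6424, 0.1287 → sum = 0.7711
V_5 = 0.7711 / l_5 = 0.7711 / 0.584 = 1.320377… → 1.32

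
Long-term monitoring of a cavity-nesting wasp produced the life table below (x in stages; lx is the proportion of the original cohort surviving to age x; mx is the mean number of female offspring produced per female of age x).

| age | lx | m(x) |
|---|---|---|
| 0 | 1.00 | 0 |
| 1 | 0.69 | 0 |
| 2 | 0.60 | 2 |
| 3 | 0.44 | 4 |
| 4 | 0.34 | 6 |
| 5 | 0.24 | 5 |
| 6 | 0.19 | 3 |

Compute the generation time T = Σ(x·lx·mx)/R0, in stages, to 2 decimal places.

lx·mx: 0, 0, 1.2, 1.76, 2.04, 1.2, 0.57 → R0 = 6.77
x·lx·mx: 0, 0, 2.4, 5.28, 8.16, 6, 3.42 → Σ = 25.26
T = 25.26 / 6.77 = 3.731167… → 3.73

3.73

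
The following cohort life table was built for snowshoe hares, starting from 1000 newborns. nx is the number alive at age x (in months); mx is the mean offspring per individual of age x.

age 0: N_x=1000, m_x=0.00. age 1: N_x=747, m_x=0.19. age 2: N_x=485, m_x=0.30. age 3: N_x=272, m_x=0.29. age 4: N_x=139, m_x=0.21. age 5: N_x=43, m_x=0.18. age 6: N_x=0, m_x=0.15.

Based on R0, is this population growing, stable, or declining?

lx = nx/n0 = nx/1000: 1, 0.747, 0.485, 0.272, 0.139, 0.043, 0
R0 = Σ lx·mx = 0 + 0.14193 + 0.1455 + 0.07888 + 0.02919 + 0.00774 + 0 = 0.40324
R0 < 1, so the population is declining.

declining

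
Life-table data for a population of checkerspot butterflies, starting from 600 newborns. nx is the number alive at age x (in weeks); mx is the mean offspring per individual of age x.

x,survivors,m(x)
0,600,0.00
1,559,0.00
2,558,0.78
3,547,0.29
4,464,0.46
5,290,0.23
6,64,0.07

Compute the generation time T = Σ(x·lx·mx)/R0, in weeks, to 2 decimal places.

2.91

lx = nx/n0 = nx/600: 1, 0.93167…, 0.93, 0.91167…, 0.77333…, 0.48333…, 0.10667…
lx·mx: 0, 0, 0.7254, 0.264383…, 0.355733…, 0.111167…, 0.007467… → R0 = 1.46415…
x·lx·mx: 0, 0, 1.4508, 0.79315…, 1.422933…, 0.555833…, 0.0448… → Σ = 4.267517…
T = 4.267517… / 1.46415… = 2.914672… → 2.91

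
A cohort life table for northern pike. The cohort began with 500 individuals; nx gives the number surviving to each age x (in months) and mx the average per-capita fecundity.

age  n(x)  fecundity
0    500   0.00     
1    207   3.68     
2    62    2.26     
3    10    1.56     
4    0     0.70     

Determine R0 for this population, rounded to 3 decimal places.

lx = nx/n0 = nx/500: 1, 0.414, 0.124, 0.02, 0
lx·mx by age: 0, 1.52352, 0.28024, 0.0312, 0
R0 = Σ lx·mx = 1.83496 → 1.835

1.835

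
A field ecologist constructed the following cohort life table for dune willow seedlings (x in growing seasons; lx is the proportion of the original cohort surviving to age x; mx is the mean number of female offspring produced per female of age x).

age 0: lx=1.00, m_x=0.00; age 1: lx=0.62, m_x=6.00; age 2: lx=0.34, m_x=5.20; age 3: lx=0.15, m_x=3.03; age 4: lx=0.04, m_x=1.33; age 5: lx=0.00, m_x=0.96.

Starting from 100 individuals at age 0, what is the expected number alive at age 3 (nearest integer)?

Expected survivors = N0 · l_3 = 100 × 0.15 = 15 → 15

15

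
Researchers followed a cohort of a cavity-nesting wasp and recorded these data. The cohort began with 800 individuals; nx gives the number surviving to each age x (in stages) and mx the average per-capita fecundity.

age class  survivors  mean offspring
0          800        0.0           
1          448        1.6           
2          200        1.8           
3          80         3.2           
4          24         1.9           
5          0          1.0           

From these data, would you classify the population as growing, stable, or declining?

growing

lx = nx/n0 = nx/800: 1, 0.56, 0.25, 0.1, 0.03, 0
R0 = Σ lx·mx = 0 + 0.896 + 0.45 + 0.32 + 0.057 + 0 = 1.723
R0 > 1, so the population is growing.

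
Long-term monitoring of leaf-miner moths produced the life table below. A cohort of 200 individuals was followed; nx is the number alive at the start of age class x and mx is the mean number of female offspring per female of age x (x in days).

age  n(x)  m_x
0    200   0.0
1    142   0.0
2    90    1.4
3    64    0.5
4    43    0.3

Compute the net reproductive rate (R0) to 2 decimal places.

0.85

lx = nx/n0 = nx/200: 1, 0.71, 0.45, 0.32, 0.215
lx·mx by age: 0, 0, 0.63, 0.16, 0.0645
R0 = Σ lx·mx = 0.8545 → 0.85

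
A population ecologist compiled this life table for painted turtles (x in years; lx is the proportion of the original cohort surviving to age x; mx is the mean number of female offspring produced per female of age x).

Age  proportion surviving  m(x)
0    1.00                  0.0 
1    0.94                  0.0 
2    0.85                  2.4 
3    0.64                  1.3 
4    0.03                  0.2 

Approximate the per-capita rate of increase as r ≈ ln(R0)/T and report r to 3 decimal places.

0.461

R0 = Σ lx·mx = 0 + 0 + 2.04 + 0.832 + 0.006 = 2.878
Σ x·lx·mx = 6.6; T = 6.6/2.878 = 2.29326…
r ≈ ln(R0)/T = ln(2.878)/2.29326… = 0.46096… → 0.461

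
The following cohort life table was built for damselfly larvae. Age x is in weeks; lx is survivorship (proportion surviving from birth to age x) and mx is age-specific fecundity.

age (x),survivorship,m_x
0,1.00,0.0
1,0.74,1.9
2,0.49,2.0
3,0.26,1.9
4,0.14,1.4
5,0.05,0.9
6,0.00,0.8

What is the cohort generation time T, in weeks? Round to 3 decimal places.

1.877

lx·mx: 0, 1.406, 0.98, 0.494, 0.196, 0.045, 0 → R0 = 3.121
x·lx·mx: 0, 1.406, 1.96, 1.482, 0.784, 0.225, 0 → Σ = 5.857
T = 5.857 / 3.121 = 1.876642… → 1.877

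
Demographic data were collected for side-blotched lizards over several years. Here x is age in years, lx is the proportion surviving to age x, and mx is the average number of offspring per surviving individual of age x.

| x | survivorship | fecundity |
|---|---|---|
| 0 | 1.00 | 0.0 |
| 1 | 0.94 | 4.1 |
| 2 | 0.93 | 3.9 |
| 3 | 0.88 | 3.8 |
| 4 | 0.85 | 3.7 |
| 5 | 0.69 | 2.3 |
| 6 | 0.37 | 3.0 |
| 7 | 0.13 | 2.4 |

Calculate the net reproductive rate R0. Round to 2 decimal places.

lx·mx by age: 0, 3.854, 3.627, 3.344, 3.145, 1.587, 1.11, 0.312
R0 = Σ lx·mx = 16.979 → 16.98

16.98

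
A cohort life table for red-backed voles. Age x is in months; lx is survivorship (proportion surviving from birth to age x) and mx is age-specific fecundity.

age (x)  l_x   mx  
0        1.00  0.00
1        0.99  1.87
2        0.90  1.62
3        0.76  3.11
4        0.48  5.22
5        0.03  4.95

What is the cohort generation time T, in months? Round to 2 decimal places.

2.72

lx·mx: 0, 1.8513, 1.458, 2.3636, 2.5056, 0.1485 → R0 = 8.327
x·lx·mx: 0, 1.8513, 2.916, 7.0908, 10.0224, 0.7425 → Σ = 22.623
T = 22.623 / 8.327 = 2.716825… → 2.72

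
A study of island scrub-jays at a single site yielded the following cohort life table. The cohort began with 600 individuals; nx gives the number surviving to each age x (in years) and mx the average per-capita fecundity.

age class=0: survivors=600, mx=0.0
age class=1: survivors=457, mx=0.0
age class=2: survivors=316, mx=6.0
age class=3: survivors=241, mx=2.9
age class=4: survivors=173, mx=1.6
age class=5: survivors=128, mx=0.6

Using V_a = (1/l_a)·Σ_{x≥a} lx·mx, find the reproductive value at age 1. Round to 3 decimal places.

lx = nx/n0 = nx/600: 1, 0.76167…, 0.52667…, 0.40167…, 0.28833…, 0.21333…
lx·mx for x ≥ 1: 0, 3.16…, 1.164833…, 0.461333…, 0.128… → sum = 4.914167…
V_1 = 4.914167… / l_1 = 4.914167… / 0.761667… = 6.45186… → 6.452

6.452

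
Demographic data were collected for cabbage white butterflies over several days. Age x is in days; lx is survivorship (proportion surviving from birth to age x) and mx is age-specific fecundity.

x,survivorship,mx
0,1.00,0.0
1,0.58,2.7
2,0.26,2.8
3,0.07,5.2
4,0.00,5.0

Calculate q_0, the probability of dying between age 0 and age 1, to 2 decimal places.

0.42

q_0 = (l_0 − l_1) / l_0 = (1 − 0.58) / 1
     = 0.42 / 1 = 0.42 → 0.42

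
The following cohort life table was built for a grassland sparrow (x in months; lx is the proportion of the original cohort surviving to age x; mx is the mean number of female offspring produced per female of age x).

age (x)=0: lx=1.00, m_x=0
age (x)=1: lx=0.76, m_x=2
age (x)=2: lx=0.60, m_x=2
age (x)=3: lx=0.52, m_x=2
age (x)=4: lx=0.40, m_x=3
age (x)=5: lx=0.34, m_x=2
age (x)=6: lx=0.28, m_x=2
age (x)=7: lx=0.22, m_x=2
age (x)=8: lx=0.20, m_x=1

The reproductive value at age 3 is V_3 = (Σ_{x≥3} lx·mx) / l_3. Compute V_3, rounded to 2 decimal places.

7.92

lx·mx for x ≥ 3: 1.04, 1.2, 0.68, 0.56, 0.44, 0.2 → sum = 4.12
V_3 = 4.12 / l_3 = 4.12 / 0.52 = 7.923077… → 7.92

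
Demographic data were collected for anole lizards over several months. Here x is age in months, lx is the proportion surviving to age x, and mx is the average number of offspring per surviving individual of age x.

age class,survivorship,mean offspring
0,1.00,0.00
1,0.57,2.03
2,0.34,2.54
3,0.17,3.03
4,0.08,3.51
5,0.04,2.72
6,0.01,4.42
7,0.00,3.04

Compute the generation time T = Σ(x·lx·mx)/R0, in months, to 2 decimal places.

lx·mx: 0, 1.1571, 0.8636, 0.5151, 0.2808, 0.1088, 0.0442, 0 → R0 = 2.9696
x·lx·mx: 0, 1.1571, 1.7272, 1.5453, 1.1232, 0.544, 0.2652, 0 → Σ = 6.362
T = 6.362 / 2.9696 = 2.142376… → 2.14

2.14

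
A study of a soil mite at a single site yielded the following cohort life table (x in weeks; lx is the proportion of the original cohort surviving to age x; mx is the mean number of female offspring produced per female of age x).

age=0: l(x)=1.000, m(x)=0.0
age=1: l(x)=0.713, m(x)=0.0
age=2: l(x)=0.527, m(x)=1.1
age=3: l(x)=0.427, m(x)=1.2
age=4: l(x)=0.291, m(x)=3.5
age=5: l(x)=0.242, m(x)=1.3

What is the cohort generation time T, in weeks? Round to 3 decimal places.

lx·mx: 0, 0, 0.5797, 0.5124, 1.0185, 0.3146 → R0 = 2.4252
x·lx·mx: 0, 0, 1.1594, 1.5372, 4.074, 1.573 → Σ = 8.3436
T = 8.3436 / 2.4252 = 3.440376… → 3.440

3.440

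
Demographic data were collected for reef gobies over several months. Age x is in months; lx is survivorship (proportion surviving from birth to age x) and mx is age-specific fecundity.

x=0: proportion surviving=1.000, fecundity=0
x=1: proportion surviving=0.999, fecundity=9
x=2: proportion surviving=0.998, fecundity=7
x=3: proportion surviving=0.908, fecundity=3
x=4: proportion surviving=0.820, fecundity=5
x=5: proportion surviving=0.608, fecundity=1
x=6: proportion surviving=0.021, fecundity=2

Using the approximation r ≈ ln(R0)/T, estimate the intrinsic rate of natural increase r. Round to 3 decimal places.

R0 = Σ lx·mx = 0 + 8.991 + 6.986 + 2.724 + 4.1 + 0.608 + 0.042 = 23.451
Σ x·lx·mx = 50.827; T = 50.827/23.451 = 2.16737…
r ≈ ln(R0)/T = ln(23.451)/2.16737… = 1.45564… → 1.456

1.456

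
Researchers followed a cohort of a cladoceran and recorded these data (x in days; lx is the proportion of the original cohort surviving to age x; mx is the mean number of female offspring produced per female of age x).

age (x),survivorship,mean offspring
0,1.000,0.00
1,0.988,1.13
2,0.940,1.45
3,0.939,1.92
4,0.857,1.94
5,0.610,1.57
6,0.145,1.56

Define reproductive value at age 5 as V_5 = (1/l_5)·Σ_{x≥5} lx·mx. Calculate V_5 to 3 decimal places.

1.941

lx·mx for x ≥ 5: 0.9577, 0.2262 → sum = 1.1839
V_5 = 1.1839 / l_5 = 1.1839 / 0.61 = 1.94082… → 1.941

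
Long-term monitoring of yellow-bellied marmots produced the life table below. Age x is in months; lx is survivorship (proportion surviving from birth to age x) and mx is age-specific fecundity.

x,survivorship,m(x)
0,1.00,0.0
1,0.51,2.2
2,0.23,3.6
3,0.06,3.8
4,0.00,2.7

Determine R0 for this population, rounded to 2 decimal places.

lx·mx by age: 0, 1.122, 0.828, 0.228, 0
R0 = Σ lx·mx = 2.178 → 2.18

2.18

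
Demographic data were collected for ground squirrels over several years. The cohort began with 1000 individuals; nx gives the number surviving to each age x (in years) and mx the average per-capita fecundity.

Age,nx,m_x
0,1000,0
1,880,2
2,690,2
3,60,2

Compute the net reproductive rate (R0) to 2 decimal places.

3.26

lx = nx/n0 = nx/1000: 1, 0.88, 0.69, 0.06
lx·mx by age: 0, 1.76, 1.38, 0.12
R0 = Σ lx·mx = 3.26 → 3.26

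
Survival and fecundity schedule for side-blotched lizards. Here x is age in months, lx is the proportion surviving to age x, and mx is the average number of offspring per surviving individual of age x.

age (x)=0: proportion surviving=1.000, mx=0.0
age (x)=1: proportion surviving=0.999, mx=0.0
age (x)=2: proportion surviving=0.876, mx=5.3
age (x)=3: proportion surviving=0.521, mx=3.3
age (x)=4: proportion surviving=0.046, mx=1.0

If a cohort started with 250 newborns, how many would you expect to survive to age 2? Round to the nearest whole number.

219

Expected survivors = N0 · l_2 = 250 × 0.876 = 219 → 219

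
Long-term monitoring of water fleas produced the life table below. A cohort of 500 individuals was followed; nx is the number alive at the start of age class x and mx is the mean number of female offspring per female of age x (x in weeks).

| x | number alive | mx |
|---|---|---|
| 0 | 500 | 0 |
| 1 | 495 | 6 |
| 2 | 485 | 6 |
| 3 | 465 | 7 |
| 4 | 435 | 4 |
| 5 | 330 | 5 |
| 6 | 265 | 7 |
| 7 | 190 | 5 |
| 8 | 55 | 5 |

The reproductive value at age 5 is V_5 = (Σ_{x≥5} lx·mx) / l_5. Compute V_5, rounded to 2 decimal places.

lx = nx/n0 = nx/500: 1, 0.99, 0.97, 0.93, 0.87, 0.66, 0.53, 0.38, 0.11
lx·mx for x ≥ 5: 3.3, 3.71, 1.9, 0.55 → sum = 9.46
V_5 = 9.46 / l_5 = 9.46 / 0.66 = 14.333333… → 14.33

14.33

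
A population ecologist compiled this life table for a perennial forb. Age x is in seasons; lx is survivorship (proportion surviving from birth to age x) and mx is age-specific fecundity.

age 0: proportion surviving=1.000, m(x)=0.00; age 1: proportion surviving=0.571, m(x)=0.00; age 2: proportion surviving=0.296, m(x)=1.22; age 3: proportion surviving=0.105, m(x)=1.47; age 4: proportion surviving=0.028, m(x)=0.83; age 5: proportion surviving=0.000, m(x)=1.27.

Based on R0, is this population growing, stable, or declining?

R0 = Σ lx·mx = 0 + 0 + 0.36112 + 0.15435 + 0.02324 + 0 = 0.53871
R0 < 1, so the population is declining.

declining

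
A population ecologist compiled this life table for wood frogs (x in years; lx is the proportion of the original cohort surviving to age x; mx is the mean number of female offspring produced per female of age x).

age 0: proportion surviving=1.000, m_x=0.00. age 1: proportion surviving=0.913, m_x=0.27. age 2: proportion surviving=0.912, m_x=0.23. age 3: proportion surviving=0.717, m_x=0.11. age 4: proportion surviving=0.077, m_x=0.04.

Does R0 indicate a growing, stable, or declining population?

declining

R0 = Σ lx·mx = 0 + 0.24651 + 0.20976 + 0.07887 + 0.00308 = 0.53822
R0 < 1, so the population is declining.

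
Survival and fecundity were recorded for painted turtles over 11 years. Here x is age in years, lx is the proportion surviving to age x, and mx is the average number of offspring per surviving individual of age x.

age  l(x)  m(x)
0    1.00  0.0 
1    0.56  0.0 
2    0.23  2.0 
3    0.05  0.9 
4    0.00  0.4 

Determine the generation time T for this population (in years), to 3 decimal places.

2.089

lx·mx: 0, 0, 0.46, 0.045, 0 → R0 = 0.505
x·lx·mx: 0, 0, 0.92, 0.135, 0 → Σ = 1.055
T = 1.055 / 0.505 = 2.089109… → 2.089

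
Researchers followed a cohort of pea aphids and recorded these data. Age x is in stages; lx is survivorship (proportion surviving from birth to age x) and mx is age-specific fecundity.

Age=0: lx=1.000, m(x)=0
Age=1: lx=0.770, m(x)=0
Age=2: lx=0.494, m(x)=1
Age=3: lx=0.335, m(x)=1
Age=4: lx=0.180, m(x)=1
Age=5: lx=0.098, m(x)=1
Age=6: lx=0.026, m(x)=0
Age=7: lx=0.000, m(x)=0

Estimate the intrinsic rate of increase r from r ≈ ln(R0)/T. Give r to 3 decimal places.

0.035

R0 = Σ lx·mx = 0 + 0 + 0.494 + 0.335 + 0.18 + 0.098 + 0 + 0 = 1.107
Σ x·lx·mx = 3.203; T = 3.203/1.107 = 2.89341…
r ≈ ln(R0)/T = ln(1.107)/2.89341… = 0.03513… → 0.035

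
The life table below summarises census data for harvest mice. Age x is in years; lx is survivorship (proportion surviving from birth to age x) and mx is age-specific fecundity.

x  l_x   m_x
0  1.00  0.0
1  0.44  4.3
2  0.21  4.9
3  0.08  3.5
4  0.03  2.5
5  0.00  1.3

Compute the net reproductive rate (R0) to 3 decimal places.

lx·mx by age: 0, 1.892, 1.029, 0.28, 0.075, 0
R0 = Σ lx·mx = 3.276 → 3.276

3.276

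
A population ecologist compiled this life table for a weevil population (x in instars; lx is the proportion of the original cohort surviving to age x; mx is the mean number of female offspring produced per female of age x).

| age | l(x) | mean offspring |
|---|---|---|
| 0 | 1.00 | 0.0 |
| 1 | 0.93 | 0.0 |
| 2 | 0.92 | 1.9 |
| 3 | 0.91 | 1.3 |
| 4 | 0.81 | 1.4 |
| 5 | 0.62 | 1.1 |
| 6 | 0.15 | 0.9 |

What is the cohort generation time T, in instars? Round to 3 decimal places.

3.237

lx·mx: 0, 0, 1.748, 1.183, 1.134, 0.682, 0.135 → R0 = 4.882
x·lx·mx: 0, 0, 3.496, 3.549, 4.536, 3.41, 0.81 → Σ = 15.801
T = 15.801 / 4.882 = 3.236583… → 3.237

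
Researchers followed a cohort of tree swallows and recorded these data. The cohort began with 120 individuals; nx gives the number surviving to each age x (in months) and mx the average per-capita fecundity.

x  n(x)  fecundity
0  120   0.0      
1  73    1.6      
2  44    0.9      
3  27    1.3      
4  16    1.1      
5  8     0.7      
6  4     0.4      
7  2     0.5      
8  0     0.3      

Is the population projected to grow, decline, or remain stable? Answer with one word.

lx = nx/n0 = nx/120: 1, 0.60833…, 0.36667…, 0.225, 0.13333…, 0.06667…, 0.03333…, 0.01667…, 0
R0 = Σ lx·mx = 0 + 0.973333… + 0.33… + 0.2925 + 0.146667… + 0.046667… + 0.013333… + 0.008333… + 0 = 1.810833…
R0 > 1, so the population is growing.

growing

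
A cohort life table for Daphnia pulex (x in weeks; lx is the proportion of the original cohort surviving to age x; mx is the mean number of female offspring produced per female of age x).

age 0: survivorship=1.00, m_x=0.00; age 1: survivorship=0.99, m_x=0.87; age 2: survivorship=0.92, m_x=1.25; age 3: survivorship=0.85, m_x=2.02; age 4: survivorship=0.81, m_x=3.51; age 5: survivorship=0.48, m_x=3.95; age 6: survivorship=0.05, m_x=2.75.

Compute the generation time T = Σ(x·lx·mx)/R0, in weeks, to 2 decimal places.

lx·mx: 0, 0.8613, 1.15, 1.717, 2.8431, 1.896, 0.1375 → R0 = 8.6049
x·lx·mx: 0, 0.8613, 2.3, 5.151, 11.3724, 9.48, 0.825 → Σ = 29.9897
T = 29.9897 / 8.6049 = 3.485189… → 3.49

3.49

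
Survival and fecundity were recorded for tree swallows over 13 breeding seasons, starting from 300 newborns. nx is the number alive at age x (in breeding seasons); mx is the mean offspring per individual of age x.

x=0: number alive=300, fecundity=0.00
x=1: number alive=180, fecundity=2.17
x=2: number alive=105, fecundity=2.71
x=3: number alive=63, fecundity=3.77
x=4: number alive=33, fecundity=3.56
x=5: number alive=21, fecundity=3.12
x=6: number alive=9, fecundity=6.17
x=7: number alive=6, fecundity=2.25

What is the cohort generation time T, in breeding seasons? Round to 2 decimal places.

2.49

lx = nx/n0 = nx/300: 1, 0.6, 0.35, 0.21, 0.11, 0.07, 0.03, 0.02
lx·mx: 0, 1.302, 0.9485, 0.7917, 0.3916, 0.2184, 0.1851, 0.045 → R0 = 3.8823
x·lx·mx: 0, 1.302, 1.897, 2.3751, 1.5664, 1.092, 1.1106, 0.315 → Σ = 9.6581
T = 9.6581 / 3.8823 = 2.487726… → 2.49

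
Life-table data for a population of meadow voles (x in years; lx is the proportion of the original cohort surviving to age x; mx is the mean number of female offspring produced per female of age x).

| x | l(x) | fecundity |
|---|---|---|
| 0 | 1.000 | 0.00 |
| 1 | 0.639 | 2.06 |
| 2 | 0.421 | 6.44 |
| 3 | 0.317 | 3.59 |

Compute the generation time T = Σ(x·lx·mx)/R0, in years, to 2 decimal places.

lx·mx: 0, 1.31634, 2.71124, 1.13803 → R0 = 5.16561
x·lx·mx: 0, 1.31634, 5.42248, 3.41409 → Σ = 10.15291
T = 10.15291 / 5.16561 = 1.965481… → 1.97

1.97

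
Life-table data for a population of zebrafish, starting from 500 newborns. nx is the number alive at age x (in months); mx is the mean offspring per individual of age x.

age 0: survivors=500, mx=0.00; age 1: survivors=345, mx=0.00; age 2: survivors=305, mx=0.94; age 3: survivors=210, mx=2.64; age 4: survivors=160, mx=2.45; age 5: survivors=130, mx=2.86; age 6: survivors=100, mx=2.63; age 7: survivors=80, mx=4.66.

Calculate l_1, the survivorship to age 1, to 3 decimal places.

l_1 = n_1/n_0 = 345/500 = 0.69 → 0.690

0.690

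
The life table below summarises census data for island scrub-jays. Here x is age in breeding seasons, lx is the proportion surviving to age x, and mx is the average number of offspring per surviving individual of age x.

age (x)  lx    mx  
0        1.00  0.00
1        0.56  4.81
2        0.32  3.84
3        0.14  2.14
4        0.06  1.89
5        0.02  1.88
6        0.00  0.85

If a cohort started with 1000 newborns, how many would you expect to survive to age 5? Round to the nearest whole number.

Expected survivors = N0 · l_5 = 1000 × 0.02 = 20 → 20

20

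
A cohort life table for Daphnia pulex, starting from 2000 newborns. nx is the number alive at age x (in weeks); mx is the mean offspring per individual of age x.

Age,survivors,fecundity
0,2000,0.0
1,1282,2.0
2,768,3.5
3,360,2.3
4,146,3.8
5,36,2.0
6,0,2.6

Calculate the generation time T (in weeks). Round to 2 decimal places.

lx = nx/n0 = nx/2000: 1, 0.641, 0.384, 0.18, 0.073, 0.018, 0
lx·mx: 0, 1.282, 1.344, 0.414, 0.2774, 0.036, 0 → R0 = 3.3534
x·lx·mx: 0, 1.282, 2.688, 1.242, 1.1096, 0.18, 0 → Σ = 6.5016
T = 6.5016 / 3.3534 = 1.938808… → 1.94

1.94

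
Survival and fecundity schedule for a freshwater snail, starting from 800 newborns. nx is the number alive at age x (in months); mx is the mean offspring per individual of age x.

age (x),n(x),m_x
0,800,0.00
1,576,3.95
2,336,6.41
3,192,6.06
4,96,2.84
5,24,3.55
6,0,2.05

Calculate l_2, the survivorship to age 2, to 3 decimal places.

l_2 = n_2/n_0 = 336/800 = 0.42 → 0.420

0.420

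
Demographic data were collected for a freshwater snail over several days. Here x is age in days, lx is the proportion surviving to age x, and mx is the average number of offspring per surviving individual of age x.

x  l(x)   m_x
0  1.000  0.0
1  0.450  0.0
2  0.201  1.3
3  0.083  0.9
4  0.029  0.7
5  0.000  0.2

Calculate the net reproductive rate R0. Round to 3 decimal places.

0.356

lx·mx by age: 0, 0, 0.2613, 0.0747, 0.0203, 0
R0 = Σ lx·mx = 0.3563 → 0.356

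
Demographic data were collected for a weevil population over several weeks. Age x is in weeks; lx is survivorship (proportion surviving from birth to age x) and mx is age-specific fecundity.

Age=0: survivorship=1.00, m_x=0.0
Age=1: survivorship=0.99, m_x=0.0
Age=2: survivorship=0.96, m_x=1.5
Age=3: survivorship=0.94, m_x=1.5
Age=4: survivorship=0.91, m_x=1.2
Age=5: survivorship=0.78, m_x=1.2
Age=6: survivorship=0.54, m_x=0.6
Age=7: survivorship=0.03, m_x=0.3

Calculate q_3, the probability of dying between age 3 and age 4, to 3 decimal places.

0.032

q_3 = (l_3 − l_4) / l_3 = (0.94 − 0.91) / 0.94
     = 0.03 / 0.94 = 0.031915… → 0.032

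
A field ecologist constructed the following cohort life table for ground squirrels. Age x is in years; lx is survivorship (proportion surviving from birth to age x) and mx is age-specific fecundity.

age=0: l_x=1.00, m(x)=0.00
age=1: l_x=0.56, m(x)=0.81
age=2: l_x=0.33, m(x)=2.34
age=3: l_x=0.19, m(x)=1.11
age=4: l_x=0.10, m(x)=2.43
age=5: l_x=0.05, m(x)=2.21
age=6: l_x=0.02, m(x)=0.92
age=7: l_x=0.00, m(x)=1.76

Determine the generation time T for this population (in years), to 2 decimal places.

2.36

lx·mx: 0, 0.4536, 0.7722, 0.2109, 0.243, 0.1105, 0.0184, 0 → R0 = 1.8086
x·lx·mx: 0, 0.4536, 1.5444, 0.6327, 0.972, 0.5525, 0.1104, 0 → Σ = 4.2656
T = 4.2656 / 1.8086 = 2.358509… → 2.36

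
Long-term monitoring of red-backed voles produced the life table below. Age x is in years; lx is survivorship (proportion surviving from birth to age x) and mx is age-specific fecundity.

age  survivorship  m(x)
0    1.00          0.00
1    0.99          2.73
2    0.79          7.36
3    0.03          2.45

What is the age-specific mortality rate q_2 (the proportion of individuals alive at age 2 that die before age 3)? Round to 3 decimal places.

0.962

q_2 = (l_2 − l_3) / l_2 = (0.79 − 0.03) / 0.79
     = 0.76 / 0.79 = 0.962025… → 0.962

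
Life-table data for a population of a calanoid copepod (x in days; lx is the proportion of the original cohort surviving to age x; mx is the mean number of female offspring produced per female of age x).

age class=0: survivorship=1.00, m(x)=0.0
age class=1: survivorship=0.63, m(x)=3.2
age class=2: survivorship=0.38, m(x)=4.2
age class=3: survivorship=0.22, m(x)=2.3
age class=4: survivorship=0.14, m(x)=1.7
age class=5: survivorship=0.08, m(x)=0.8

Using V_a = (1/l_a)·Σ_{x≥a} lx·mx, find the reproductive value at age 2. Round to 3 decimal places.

6.326

lx·mx for x ≥ 2: 1.596, 0.506, 0.238, 0.064 → sum = 2.404
V_2 = 2.404 / l_2 = 2.404 / 0.38 = 6.326316… → 6.326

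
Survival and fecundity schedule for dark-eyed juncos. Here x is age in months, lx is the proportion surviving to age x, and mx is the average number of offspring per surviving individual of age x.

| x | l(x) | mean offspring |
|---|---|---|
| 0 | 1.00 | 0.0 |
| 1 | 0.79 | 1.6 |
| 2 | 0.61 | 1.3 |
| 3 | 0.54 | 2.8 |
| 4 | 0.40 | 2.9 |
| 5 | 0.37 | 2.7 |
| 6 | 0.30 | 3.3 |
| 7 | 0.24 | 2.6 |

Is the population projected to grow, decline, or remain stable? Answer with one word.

growing

R0 = Σ lx·mx = 0 + 1.264 + 0.793 + 1.512 + 1.16 + 0.999 + 0.99 + 0.624 = 7.342
R0 > 1, so the population is growing.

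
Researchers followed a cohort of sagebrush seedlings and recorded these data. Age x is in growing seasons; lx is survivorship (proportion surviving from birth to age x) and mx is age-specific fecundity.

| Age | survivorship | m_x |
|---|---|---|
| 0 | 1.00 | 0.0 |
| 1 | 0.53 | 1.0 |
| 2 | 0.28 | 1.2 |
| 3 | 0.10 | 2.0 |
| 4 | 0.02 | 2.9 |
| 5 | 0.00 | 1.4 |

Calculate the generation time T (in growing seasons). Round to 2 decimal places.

lx·mx: 0, 0.53, 0.336, 0.2, 0.058, 0 → R0 = 1.124
x·lx·mx: 0, 0.53, 0.672, 0.6, 0.232, 0 → Σ = 2.034
T = 2.034 / 1.124 = 1.809609… → 1.81

1.81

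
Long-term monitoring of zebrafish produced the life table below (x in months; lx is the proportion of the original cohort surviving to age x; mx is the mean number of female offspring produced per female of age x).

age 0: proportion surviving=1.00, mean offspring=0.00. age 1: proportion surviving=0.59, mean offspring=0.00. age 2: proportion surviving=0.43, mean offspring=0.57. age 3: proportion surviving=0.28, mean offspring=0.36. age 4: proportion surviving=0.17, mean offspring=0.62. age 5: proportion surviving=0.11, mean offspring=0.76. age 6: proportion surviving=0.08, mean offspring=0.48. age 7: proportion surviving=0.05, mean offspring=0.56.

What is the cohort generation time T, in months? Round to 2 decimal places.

lx·mx: 0, 0, 0.2451, 0.1008, 0.1054, 0.0836, 0.0384, 0.028 → R0 = 0.6013
x·lx·mx: 0, 0, 0.4902, 0.3024, 0.4216, 0.418, 0.2304, 0.196 → Σ = 2.0586
T = 2.0586 / 0.6013 = 3.423582… → 3.42

3.42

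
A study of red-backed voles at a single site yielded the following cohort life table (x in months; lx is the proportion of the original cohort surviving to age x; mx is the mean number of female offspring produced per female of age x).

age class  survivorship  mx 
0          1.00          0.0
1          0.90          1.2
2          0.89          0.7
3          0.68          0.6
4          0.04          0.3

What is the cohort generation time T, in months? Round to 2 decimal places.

1.69

lx·mx: 0, 1.08, 0.623, 0.408, 0.012 → R0 = 2.123
x·lx·mx: 0, 1.08, 1.246, 1.224, 0.048 → Σ = 3.598
T = 3.598 / 2.123 = 1.694772… → 1.69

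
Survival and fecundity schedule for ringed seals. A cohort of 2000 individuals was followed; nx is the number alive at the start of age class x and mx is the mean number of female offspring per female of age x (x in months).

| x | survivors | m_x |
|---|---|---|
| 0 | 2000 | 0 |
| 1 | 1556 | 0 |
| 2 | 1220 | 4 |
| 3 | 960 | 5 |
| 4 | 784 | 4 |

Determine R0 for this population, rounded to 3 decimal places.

lx = nx/n0 = nx/2000: 1, 0.778, 0.61, 0.48, 0.392
lx·mx by age: 0, 0, 2.44, 2.4, 1.568
R0 = Σ lx·mx = 6.408 → 6.408

6.408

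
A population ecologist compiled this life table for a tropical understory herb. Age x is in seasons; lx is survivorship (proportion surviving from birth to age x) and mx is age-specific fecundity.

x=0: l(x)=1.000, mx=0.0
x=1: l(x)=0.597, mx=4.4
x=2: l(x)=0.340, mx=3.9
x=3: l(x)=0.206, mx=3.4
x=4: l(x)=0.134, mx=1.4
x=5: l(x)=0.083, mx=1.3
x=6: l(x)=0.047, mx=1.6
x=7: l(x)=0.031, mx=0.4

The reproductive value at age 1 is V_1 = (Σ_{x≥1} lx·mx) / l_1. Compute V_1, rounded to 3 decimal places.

8.436

lx·mx for x ≥ 1: 2.6268, 1.326, 0.7004, 0.1876, 0.1079, 0.0752, 0.0124 → sum = 5.0363
V_1 = 5.0363 / l_1 = 5.0363 / 0.597 = 8.436013… → 8.436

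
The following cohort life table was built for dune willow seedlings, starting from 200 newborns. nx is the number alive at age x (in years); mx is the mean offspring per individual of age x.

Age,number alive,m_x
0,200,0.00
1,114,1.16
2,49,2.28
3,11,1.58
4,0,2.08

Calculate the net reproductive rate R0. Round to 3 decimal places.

lx = nx/n0 = nx/200: 1, 0.57, 0.245, 0.055, 0
lx·mx by age: 0, 0.6612, 0.5586, 0.0869, 0
R0 = Σ lx·mx = 1.3067 → 1.307

1.307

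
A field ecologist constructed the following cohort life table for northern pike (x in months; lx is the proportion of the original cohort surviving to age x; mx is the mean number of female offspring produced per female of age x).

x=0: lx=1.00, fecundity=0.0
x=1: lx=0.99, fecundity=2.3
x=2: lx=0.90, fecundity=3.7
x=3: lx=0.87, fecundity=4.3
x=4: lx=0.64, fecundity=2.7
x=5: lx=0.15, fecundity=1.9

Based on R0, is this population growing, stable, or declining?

R0 = Σ lx·mx = 0 + 2.277 + 3.33 + 3.741 + 1.728 + 0.285 = 11.361
R0 > 1, so the population is growing.

growing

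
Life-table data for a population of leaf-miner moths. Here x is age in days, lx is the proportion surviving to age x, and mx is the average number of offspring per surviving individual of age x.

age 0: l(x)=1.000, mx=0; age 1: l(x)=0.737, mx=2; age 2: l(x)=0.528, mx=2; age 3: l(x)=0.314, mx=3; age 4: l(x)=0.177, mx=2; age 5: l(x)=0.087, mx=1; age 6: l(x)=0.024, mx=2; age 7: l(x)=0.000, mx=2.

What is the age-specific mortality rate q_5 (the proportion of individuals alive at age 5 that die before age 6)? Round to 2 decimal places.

0.72

q_5 = (l_5 − l_6) / l_5 = (0.087 − 0.024) / 0.087
     = 0.063 / 0.087 = 0.724138… → 0.72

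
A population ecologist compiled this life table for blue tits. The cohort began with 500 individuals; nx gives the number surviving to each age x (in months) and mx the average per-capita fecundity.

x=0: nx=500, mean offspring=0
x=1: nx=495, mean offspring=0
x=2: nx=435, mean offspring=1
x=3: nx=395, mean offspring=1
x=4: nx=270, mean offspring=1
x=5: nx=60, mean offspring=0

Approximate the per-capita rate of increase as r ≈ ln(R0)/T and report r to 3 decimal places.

0.277

lx = nx/n0 = nx/500: 1, 0.99, 0.87, 0.79, 0.54, 0.12
R0 = Σ lx·mx = 0 + 0 + 0.87 + 0.79 + 0.54 + 0 = 2.2
Σ x·lx·mx = 6.27; T = 6.27/2.2 = 2.85
r ≈ ln(R0)/T = ln(2.2)/2.85 = 0.27665… → 0.277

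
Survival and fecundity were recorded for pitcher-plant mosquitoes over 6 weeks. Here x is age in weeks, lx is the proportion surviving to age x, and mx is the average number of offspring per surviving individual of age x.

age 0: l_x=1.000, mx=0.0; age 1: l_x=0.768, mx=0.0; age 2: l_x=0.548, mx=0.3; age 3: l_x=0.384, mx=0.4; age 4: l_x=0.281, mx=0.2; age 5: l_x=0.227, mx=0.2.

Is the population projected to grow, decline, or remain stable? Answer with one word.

R0 = Σ lx·mx = 0 + 0 + 0.1644 + 0.1536 + 0.0562 + 0.0454 = 0.4196
R0 < 1, so the population is declining.

declining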